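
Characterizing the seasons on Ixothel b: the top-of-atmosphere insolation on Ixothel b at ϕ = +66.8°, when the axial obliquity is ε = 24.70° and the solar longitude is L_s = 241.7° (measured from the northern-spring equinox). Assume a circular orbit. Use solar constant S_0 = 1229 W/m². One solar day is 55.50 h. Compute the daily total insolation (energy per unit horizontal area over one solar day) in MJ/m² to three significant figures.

0.577 MJ/m²

Solar declination: sin δ = sin ε · sin L_s = sin 24.70° × sin 241.7° = -0.36792, so δ = -21.588°.
cos h₀ = −tan(+66.8°) tan(-21.588°) = 0.9232, h₀ = 0.3945 rad.
Bracket: h₀ sin ϕ sin δ + cos ϕ cos δ sin h₀ = 0.3945×0.91914×-0.36792 + 0.39394×0.92986×0.38436 = -0.133408 + 0.140795 = 0.007387.
Q̄ = (S_0/π) × [bracket] = (1229/π) × 0.007387 = 2.8898 W/m².
Daily total = Q̄ × 55.50 h × 3600 s/h = 2.8898 × 55.50 × 3600 / 10⁶ = 0.5774 MJ/m².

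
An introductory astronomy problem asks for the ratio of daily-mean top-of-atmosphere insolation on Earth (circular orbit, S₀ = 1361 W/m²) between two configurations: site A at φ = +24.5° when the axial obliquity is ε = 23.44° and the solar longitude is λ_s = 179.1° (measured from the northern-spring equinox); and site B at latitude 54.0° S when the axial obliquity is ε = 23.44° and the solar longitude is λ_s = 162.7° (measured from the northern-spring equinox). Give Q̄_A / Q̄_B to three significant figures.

— Configuration A (φ=+24.5°):
Solar declination: sin δ = sin ε · sin λ_s = sin 23.44° × sin 179.1° = 0.00625, so δ = +0.358°.
cos H₀ = −tan(+24.5°) tan(+0.358°) = -0.0028, H₀ = 1.5736 rad.
Bracket: H₀ sin φ sin δ + cos φ cos δ sin H₀ = 1.5736×0.41469×0.00625 + 0.90996×0.99998×1.00000 = 0.004078 + 0.909942 = 0.914020.
Q̄ = (S₀/π) × [bracket] = (1361/π) × 0.914020 = 395.97 W/m².
— Configuration B (φ=-54.0°):
Solar declination: sin δ = sin ε · sin λ_s = sin 23.44° × sin 162.7° = 0.11829, so δ = +6.794°.
cos H₀ = −tan(-54.0°) tan(+6.794°) = 0.1640, H₀ = 1.4061 rad.
Bracket: H₀ sin φ sin δ + cos φ cos δ sin H₀ = 1.4061×-0.80902×0.11829 + 0.58779×0.99298×0.98647 = -0.134562 + 0.575767 = 0.441205.
Q̄ = (S₀/π) × [bracket] = (1361/π) × 0.441205 = 191.14 W/m².
Ratio Q̄_A / Q̄_B = 395.97 / 191.14 = 2.072.

Q̄_A / Q̄_B ≈ 2.07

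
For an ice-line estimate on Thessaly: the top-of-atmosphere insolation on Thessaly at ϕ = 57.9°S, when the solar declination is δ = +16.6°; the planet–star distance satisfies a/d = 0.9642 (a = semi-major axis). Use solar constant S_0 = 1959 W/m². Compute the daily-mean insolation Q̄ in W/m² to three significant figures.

cos h₀ = −tan(-57.9°) tan(+16.600°) = 0.4752, h₀ = 1.0756 rad.
Bracket: h₀ sin ϕ sin δ + cos ϕ cos δ sin h₀ = 1.0756×-0.84712×0.28569 + 0.53140×0.95832×0.87986 = -0.260310 + 0.448070 = 0.187760.
Inverse-square distance factor (a/d)² = 0.9642² = 0.929682.
Q̄ = (S_0/π) × 0.929682 × [bracket] = (1959/π) × 0.929682 × 0.187760 = 108.8 W/m².

Q̄ ≈ 109 W/m²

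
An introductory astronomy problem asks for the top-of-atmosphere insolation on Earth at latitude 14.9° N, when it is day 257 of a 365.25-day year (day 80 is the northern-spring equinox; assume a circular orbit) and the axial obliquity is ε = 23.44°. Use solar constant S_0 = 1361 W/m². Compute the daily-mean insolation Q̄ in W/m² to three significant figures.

Solar longitude: L_s = 360° × (257 − 80)/365.25 = 174.456°.
sin δ = sin 23.44° × sin 174.456° = 0.03843, so δ = +2.203°.
cos h₀ = −tan(+14.9°) tan(+2.203°) = -0.0102, h₀ = 1.5810 rad.
Bracket: h₀ sin ϕ sin δ + cos ϕ cos δ sin h₀ = 1.5810×0.25713×0.03843 + 0.96638×0.99926×0.99995 = 0.015623 + 0.965617 = 0.981240.
Q̄ = (S_0/π) × [bracket] = (1361/π) × 0.981240 = 425.1 W/m².

Q̄ ≈ 425 W/m²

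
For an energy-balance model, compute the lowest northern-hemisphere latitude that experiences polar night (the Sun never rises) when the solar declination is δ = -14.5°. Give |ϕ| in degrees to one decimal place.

Polar night requires cos h₀ = −tan ϕ tan δ ≥ 1, i.e. tan ϕ tan δ ≤ −1.
The boundary is |tan ϕ| · |tan δ| = 1, so |ϕ| = 90° − |δ| = 90° − 14.5° = 75.5° in the northern hemisphere.

|ϕ| = 75.5°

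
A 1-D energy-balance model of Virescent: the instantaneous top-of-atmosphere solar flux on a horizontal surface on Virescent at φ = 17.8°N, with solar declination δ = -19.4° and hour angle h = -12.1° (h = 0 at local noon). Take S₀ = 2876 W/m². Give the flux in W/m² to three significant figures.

cos θ_z = sin φ sin δ + cos φ cos δ cos h = -0.101540 + 0.878118 = 0.776578.
Flux = S₀ · cos θ_z = 2876 × 0.776578 = 2233 W/m².

2.23e+03 W/m²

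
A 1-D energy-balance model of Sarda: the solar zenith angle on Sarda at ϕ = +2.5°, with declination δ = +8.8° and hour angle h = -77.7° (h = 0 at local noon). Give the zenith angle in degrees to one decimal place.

θ_z = 77.5°

cos θ_z = sin ϕ sin δ + cos ϕ cos δ cos h = 0.006673 + 0.210322 = 0.216995.
θ_z = arccos(0.216995) = 77.5°.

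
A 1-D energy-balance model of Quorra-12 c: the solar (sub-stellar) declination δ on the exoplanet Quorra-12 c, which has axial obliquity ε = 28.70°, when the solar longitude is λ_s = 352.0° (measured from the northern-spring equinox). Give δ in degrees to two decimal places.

sin δ = sin ε · sin λ_s = sin 28.70° × sin 352.0° = -0.066834.
δ = arcsin(-0.066834) = -3.83°.

δ = -3.83°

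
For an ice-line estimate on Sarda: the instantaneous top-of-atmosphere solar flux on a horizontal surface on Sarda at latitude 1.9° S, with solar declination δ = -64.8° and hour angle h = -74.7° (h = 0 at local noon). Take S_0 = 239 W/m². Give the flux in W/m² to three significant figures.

cos θ_z = sin ϕ sin δ + cos ϕ cos δ cos h = 0.030000 + 0.112290 = 0.142290.
Flux = S_0 · cos θ_z = 239 × 0.142290 = 34.01 W/m².

34.0 W/m²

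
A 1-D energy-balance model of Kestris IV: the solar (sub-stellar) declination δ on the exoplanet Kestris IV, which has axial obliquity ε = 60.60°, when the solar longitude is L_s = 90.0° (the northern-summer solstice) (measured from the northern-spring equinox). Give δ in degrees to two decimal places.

sin δ = sin ε · sin L_s = sin 60.60° × sin 90.0° = 0.871214.
δ = arcsin(0.871214) = +60.60°.

δ = +60.60°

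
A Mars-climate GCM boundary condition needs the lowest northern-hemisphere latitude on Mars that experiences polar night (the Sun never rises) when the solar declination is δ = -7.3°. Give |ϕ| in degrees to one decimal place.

Polar night requires cos h₀ = −tan ϕ tan δ ≥ 1, i.e. tan ϕ tan δ ≤ −1.
The boundary is |tan ϕ| · |tan δ| = 1, so |ϕ| = 90° − |δ| = 90° − 7.3° = 82.7° in the northern hemisphere.

|ϕ| = 82.7°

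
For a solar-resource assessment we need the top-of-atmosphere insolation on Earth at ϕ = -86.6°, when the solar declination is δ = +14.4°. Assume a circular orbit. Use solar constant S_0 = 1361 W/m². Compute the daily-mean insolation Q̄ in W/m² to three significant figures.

cos h₀ = −tan(-86.6°) tan(+14.400°) = 4.3217 ≥ 1 ⇒ polar night, h₀ = 0 and Q̄ = 0.

Q̄ ≈ 0.00 W/m²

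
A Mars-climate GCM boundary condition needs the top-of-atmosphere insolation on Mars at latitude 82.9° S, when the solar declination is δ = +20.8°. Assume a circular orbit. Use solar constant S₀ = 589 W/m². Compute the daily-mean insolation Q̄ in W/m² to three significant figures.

Q̄ ≈ 0.00 W/m²

cos H₀ = −tan(-82.9°) tan(+20.800°) = 3.0497 ≥ 1 ⇒ polar night, H₀ = 0 and Q̄ = 0.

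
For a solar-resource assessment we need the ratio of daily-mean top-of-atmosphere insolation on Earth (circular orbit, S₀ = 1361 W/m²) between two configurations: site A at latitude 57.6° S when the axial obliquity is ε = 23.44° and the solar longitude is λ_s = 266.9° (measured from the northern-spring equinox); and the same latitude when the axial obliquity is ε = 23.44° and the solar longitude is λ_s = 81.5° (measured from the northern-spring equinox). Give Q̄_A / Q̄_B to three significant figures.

— Configuration A (φ=-57.6°):
Solar declination: sin δ = sin ε · sin λ_s = sin 23.44° × sin 266.9° = -0.39721, so δ = -23.404°.
cos H₀ = −tan(-57.6°) tan(-23.404°) = -0.6820, H₀ = 2.3213 rad.
Bracket: H₀ sin φ sin δ + cos φ cos δ sin H₀ = 2.3213×-0.84433×-0.39721 + 0.53583×0.91773×0.73135 = 0.778509 + 0.359639 = 1.138148.
Q̄ = (S₀/π) × [bracket] = (1361/π) × 1.138148 = 493.07 W/m².
— Configuration B (φ=-57.6°):
Solar declination: sin δ = sin ε · sin λ_s = sin 23.44° × sin 81.5° = 0.39342, so δ = +23.167°.
cos H₀ = −tan(-57.6°) tan(+23.167°) = 0.6743, H₀ = 0.8308 rad.
Bracket: H₀ sin φ sin δ + cos φ cos δ sin H₀ = 0.8308×-0.84433×0.39342 + 0.53583×0.91936×0.73845 = -0.275972 + 0.363776 = 0.087804.
Q̄ = (S₀/π) × [bracket] = (1361/π) × 0.087804 = 38.038 W/m².
Ratio Q̄_A / Q̄_B = 493.07 / 38.038 = 12.96.

Q̄_A / Q̄_B ≈ 13.0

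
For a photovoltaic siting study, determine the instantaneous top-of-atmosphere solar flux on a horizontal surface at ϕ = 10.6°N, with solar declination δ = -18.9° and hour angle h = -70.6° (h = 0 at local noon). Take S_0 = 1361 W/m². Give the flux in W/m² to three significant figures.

cos θ_z = sin ϕ sin δ + cos ϕ cos δ cos h = -0.059585 + 0.308890 = 0.249305.
Flux = S_0 · cos θ_z = 1361 × 0.249305 = 339.3 W/m².

339 W/m²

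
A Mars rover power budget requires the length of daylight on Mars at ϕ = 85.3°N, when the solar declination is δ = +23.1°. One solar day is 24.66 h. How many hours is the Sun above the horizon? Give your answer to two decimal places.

24.66 h

Sunrise equation: cos h₀ = −tan ϕ · tan δ = -5.1881 ≤ −1, so the Sun never sets (polar day) and h₀ = π.
Daylight = 2h₀/(2π) × 24.66 h = (3.1416/π) × 24.66 = 24.66 h.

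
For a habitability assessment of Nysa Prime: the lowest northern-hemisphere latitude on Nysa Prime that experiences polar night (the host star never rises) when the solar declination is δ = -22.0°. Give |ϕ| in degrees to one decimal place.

Polar night requires cos h₀ = −tan ϕ tan δ ≥ 1, i.e. tan ϕ tan δ ≤ −1.
The boundary is |tan ϕ| · |tan δ| = 1, so |ϕ| = 90° − |δ| = 90° − 22.0° = 68.0° in the northern hemisphere.

|ϕ| = 68.0°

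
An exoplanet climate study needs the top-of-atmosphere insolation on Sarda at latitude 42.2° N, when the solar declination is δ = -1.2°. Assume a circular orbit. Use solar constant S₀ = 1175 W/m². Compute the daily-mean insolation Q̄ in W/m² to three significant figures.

cos H₀ = −tan(+42.2°) tan(-1.200°) = 0.0190, H₀ = 1.5518 rad.
Bracket: H₀ sin φ sin δ + cos φ cos δ sin H₀ = 1.5518×0.67172×-0.02094 + 0.74080×0.99978×0.99982 = -0.021827 + 0.740504 = 0.718677.
Q̄ = (S₀/π) × [bracket] = (1175/π) × 0.718677 = 268.8 W/m².

Q̄ ≈ 269 W/m²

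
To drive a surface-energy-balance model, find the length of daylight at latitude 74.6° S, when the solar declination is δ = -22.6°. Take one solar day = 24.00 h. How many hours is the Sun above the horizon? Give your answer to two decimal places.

24.00 h

Sunrise equation: cos h₀ = −tan ϕ · tan δ = -1.5112 ≤ −1, so the Sun never sets (polar day) and h₀ = π.
Daylight = 2h₀/(2π) × 24.00 h = (3.1416/π) × 24.00 = 24.00 h.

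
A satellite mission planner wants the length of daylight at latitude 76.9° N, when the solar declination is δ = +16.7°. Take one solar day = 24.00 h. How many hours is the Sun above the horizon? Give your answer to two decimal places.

Sunrise equation: cos H₀ = −tan φ · tan δ = -1.2892 ≤ −1, so the Sun never sets (polar day) and H₀ = π.
Daylight = 2H₀/(2π) × 24.00 h = (3.1416/π) × 24.00 = 24.00 h.

24.00 h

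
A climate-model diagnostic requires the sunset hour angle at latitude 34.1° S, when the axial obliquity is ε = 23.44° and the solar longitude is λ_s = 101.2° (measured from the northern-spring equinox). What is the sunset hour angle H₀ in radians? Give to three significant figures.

H₀ = 1.28 rad

Solar declination: sin δ = sin ε · sin λ_s = sin 23.44° × sin 101.2° = 0.39021, so δ = +22.968°.
cos H₀ = −tan φ · tan δ = −tan(-34.1°) × tan(+22.968°) = 0.2869, so H₀ = 1.2798 rad = 73.33°.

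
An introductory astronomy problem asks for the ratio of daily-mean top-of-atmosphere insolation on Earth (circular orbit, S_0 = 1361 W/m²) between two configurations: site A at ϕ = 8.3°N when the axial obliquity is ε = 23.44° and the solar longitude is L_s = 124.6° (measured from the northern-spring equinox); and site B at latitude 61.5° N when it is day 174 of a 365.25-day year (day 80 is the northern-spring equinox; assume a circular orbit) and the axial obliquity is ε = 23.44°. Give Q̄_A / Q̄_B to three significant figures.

Q̄_A / Q̄_B ≈ 0.890

— Configuration A (ϕ=+8.3°):
Solar declination: sin δ = sin ε · sin L_s = sin 23.44° × sin 124.6° = 0.32743, so δ = +19.113°.
cos h₀ = −tan(+8.3°) tan(+19.113°) = -0.0506, h₀ = 1.6214 rad.
Bracket: h₀ sin ϕ sin δ + cos ϕ cos δ sin h₀ = 1.6214×0.14436×0.32743 + 0.98953×0.94487×0.99872 = 0.076640 + 0.933780 = 1.010420.
Q̄ = (S_0/π) × [bracket] = (1361/π) × 1.010420 = 437.73 W/m².
— Configuration B (ϕ=+61.5°):
Solar longitude: L_s = 360° × (174 − 80)/365.25 = 92.649°.
sin δ = sin 23.44° × sin 92.649° = 0.39736, so δ = +23.413°.
cos h₀ = −tan(+61.5°) tan(+23.413°) = -0.7975, h₀ = 2.4940 rad.
Bracket: h₀ sin ϕ sin δ + cos ϕ cos δ sin h₀ = 2.4940×0.87882×0.39736 + 0.47716×0.91766×0.60329 = 0.870925 + 0.264163 = 1.135088.
Q̄ = (S_0/π) × [bracket] = (1361/π) × 1.135088 = 491.74 W/m².
Ratio Q̄_A / Q̄_B = 437.73 / 491.74 = 0.8902.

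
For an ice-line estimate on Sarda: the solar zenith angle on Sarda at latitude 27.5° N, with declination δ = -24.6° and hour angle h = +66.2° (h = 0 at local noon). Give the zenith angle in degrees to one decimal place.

θ_z = 82.3°

cos θ_z = sin φ sin δ + cos φ cos δ cos h = -0.192217 + 0.325460 = 0.133243.
θ_z = arccos(0.133243) = 82.3°.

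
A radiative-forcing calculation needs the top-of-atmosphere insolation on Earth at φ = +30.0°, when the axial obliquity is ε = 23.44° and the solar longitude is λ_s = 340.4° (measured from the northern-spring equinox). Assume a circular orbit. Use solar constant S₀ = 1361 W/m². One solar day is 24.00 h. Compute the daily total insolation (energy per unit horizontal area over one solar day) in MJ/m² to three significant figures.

28.3 MJ/m²

Solar declination: sin δ = sin ε · sin λ_s = sin 23.44° × sin 340.4° = -0.13344, so δ = -7.668°.
cos H₀ = −tan(+30.0°) tan(-7.668°) = 0.0777, H₀ = 1.4930 rad.
Bracket: H₀ sin φ sin δ + cos φ cos δ sin H₀ = 1.4930×0.50000×-0.13344 + 0.86603×0.99106×0.99697 = -0.099613 + 0.855687 = 0.756074.
Q̄ = (S₀/π) × [bracket] = (1361/π) × 0.756074 = 327.55 W/m².
Daily total = Q̄ × 24.00 h × 3600 s/h = 327.55 × 24.00 × 3600 / 10⁶ = 28.30 MJ/m².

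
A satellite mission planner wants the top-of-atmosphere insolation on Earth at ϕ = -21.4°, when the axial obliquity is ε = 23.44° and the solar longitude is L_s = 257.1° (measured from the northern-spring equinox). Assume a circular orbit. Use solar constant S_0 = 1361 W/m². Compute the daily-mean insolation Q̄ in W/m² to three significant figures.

Q̄ ≈ 473 W/m²

Solar declination: sin δ = sin ε · sin L_s = sin 23.44° × sin 257.1° = -0.38775, so δ = -22.814°.
cos h₀ = −tan(-21.4°) tan(-22.814°) = -0.1649, h₀ = 1.7364 rad.
Bracket: h₀ sin ϕ sin δ + cos ϕ cos δ sin h₀ = 1.7364×-0.36488×-0.38775 + 0.93106×0.92177×0.98632 = 0.245670 + 0.846483 = 1.092153.
Q̄ = (S_0/π) × [bracket] = (1361/π) × 1.092153 = 473.1 W/m².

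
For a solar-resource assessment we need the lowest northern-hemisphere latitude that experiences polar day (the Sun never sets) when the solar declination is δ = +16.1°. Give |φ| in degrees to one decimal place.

Polar day requires cos H₀ = −tan φ tan δ ≤ −1, i.e. tan φ tan δ ≥ 1.
The boundary is |tan φ| · |tan δ| = 1, so |φ| = 90° − |δ| = 90° − 16.1° = 73.9° in the northern hemisphere.

|φ| = 73.9°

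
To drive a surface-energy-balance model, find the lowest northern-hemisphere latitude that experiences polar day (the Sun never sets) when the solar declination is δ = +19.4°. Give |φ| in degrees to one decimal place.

|φ| = 70.6°

Polar day requires cos H₀ = −tan φ tan δ ≤ −1, i.e. tan φ tan δ ≥ 1.
The boundary is |tan φ| · |tan δ| = 1, so |φ| = 90° − |δ| = 90° − 19.4° = 70.6° in the northern hemisphere.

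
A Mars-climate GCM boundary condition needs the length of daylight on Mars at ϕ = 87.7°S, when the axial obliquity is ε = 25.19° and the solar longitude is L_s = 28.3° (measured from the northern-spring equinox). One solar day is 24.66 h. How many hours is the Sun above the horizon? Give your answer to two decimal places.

0.00 h

Solar declination: sin δ = sin ε · sin L_s = sin 25.19° × sin 28.3° = 0.20178, so δ = +11.641°.
cos h₀ = −tan ϕ · tan δ = 5.1294 ≥ 1, so the Sun never rises (polar night) and h₀ = 0.
Daylight = 2h₀/(2π) × 24.66 h = (0.0000/π) × 24.66 = 0.00 h.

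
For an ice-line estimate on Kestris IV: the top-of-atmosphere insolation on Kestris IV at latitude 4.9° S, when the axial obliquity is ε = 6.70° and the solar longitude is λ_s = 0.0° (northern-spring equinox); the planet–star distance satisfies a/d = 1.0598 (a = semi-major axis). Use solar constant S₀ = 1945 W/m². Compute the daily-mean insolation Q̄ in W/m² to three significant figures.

Q̄ ≈ 693 W/m²

Solar declination: sin δ = sin ε · sin λ_s = sin 6.70° × sin 0.0° = 0.00000, so δ = +0.000°.
cos H₀ = −tan(-4.9°) tan(+0.000°) = 0.0000, H₀ = 1.5708 rad.
Bracket: H₀ sin φ sin δ + cos φ cos δ sin H₀ = 1.5708×-0.08542×0.00000 + 0.99635×1.00000×1.00000 = -0.000000 + 0.996350 = 0.996350.
Inverse-square distance factor (a/d)² = 1.0598² = 1.123176.
Q̄ = (S₀/π) × 1.123176 × [bracket] = (1945/π) × 1.123176 × 0.996350 = 692.8 W/m².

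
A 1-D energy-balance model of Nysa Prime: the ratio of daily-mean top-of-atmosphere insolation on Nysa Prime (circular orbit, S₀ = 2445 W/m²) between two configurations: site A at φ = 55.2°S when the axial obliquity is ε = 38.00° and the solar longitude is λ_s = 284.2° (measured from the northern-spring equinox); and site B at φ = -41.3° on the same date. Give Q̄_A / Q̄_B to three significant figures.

Q̄_A / Q̄_B ≈ 1.14

— Configuration A (φ=-55.2°):
Solar declination: sin δ = sin ε · sin λ_s = sin 38.00° × sin 284.2° = -0.59685, so δ = -36.645°.
cos H₀ = −tan(-55.2°) tan(-36.645°) = -1.0703 ≤ −1 ⇒ polar day, H₀ = π.
Bracket: H₀ sin φ sin δ + cos φ cos δ sin H₀ = 3.1416×-0.82115×-0.59685 + 0.57071×0.80235×0.00000 = 1.539709 + 0.000000 = 1.539709.
Q̄ = (S₀/π) × [bracket] = (2445/π) × 1.539709 = 1198.3 W/m².
— Configuration B (φ=-41.3°):
cos H₀ = −tan(-41.3°) tan(-36.645°) = -0.6535, H₀ = 2.2830 rad.
Bracket: H₀ sin φ sin δ + cos φ cos δ sin H₀ = 2.2830×-0.66000×-0.59685 + 0.75126×0.80235×0.75692 = 0.899322 + 0.456251 = 1.355573.
Q̄ = (S₀/π) × [bracket] = (2445/π) × 1.355573 = 1055.0 W/m².
Ratio Q̄_A / Q̄_B = 1198.3 / 1055.0 = 1.136.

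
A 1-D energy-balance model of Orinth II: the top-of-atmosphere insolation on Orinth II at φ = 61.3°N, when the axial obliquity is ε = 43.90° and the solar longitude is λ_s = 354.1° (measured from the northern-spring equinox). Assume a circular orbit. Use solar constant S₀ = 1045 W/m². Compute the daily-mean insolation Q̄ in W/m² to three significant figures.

Solar declination: sin δ = sin ε · sin λ_s = sin 43.90° × sin 354.1° = -0.07128, so δ = -4.087°.
cos H₀ = −tan(+61.3°) tan(-4.087°) = 0.1305, H₀ = 1.4399 rad.
Bracket: H₀ sin φ sin δ + cos φ cos δ sin H₀ = 1.4399×0.87715×-0.07128 + 0.48022×0.99746×0.99145 = -0.090027 + 0.474905 = 0.384878.
Q̄ = (S₀/π) × [bracket] = (1045/π) × 0.384878 = 128.0 W/m².

Q̄ ≈ 128 W/m²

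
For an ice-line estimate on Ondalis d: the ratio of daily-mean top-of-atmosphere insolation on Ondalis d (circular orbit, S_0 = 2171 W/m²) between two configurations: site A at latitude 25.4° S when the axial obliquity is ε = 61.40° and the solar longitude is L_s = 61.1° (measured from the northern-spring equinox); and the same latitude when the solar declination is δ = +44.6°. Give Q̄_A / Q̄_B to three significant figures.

Q̄_A / Q̄_B ≈ 0.648

— Configuration A (ϕ=-25.4°):
Solar declination: sin δ = sin ε · sin L_s = sin 61.40° × sin 61.1° = 0.76864, so δ = +50.232°.
cos h₀ = −tan(-25.4°) tan(+50.232°) = 0.5706, h₀ = 0.9636 rad.
Bracket: h₀ sin ϕ sin δ + cos ϕ cos δ sin h₀ = 0.9636×-0.42894×0.76864 + 0.90334×0.63968×0.82125 = -0.317699 + 0.474558 = 0.156859.
Q̄ = (S_0/π) × [bracket] = (2171/π) × 0.156859 = 108.40 W/m².
— Configuration B (ϕ=-25.4°):
cos h₀ = −tan(-25.4°) tan(+44.600°) = 0.4683, h₀ = 1.0835 rad.
Bracket: h₀ sin ϕ sin δ + cos ϕ cos δ sin h₀ = 1.0835×-0.42894×0.70215 + 0.90334×0.71203×0.88360 = -0.326329 + 0.568336 = 0.242007.
Q̄ = (S_0/π) × [bracket] = (2171/π) × 0.242007 = 167.24 W/m².
Ratio Q̄_A / Q̄_B = 108.40 / 167.24 = 0.6482.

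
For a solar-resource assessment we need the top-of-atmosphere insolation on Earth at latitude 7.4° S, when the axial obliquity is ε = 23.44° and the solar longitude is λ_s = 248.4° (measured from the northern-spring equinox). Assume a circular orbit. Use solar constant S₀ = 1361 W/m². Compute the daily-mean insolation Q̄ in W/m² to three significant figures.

Q̄ ≈ 432 W/m²

Solar declination: sin δ = sin ε · sin λ_s = sin 23.44° × sin 248.4° = -0.36985, so δ = -21.707°.
cos H₀ = −tan(-7.4°) tan(-21.707°) = -0.0517, H₀ = 1.6225 rad.
Bracket: H₀ sin φ sin δ + cos φ cos δ sin H₀ = 1.6225×-0.12880×-0.36985 + 0.99167×0.92909×0.99866 = 0.077291 + 0.920116 = 0.997407.
Q̄ = (S₀/π) × [bracket] = (1361/π) × 0.997407 = 432.1 W/m².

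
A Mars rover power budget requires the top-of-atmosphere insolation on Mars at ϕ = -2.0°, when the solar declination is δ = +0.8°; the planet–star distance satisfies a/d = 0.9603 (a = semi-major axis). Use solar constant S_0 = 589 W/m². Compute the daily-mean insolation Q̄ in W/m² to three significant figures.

Q̄ ≈ 173 W/m²

cos h₀ = −tan(-2.0°) tan(+0.800°) = 0.0005, h₀ = 1.5703 rad.
Bracket: h₀ sin ϕ sin δ + cos ϕ cos δ sin h₀ = 1.5703×-0.03490×0.01396 + 0.99939×0.99990×1.00000 = -0.000765 + 0.999290 = 0.998525.
Inverse-square distance factor (a/d)² = 0.9603² = 0.922176.
Q̄ = (S_0/π) × 0.922176 × [bracket] = (589/π) × 0.922176 × 0.998525 = 172.6 W/m².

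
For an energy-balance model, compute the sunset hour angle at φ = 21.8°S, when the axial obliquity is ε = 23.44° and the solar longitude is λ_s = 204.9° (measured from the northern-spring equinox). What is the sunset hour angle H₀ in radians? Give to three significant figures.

H₀ = 1.64 rad

Solar declination: sin δ = sin ε · sin λ_s = sin 23.44° × sin 204.9° = -0.16748, so δ = -9.642°.
cos H₀ = −tan φ · tan δ = −tan(-21.8°) × tan(-9.642°) = -0.0679, so H₀ = 1.6388 rad = 93.90°.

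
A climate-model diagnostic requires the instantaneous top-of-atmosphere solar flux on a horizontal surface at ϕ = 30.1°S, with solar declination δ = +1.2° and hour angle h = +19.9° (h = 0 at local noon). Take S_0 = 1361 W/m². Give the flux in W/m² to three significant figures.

cos θ_z = sin ϕ sin δ + cos ϕ cos δ cos h = -0.010503 + 0.813313 = 0.802810.
Flux = S_0 · cos θ_z = 1361 × 0.802810 = 1093 W/m².

1.09e+03 W/m²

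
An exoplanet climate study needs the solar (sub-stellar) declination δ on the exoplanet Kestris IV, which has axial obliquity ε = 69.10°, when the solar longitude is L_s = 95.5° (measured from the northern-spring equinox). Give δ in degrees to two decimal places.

sin δ = sin ε · sin L_s = sin 69.10° × sin 95.5° = 0.929904.
δ = arcsin(0.929904) = +68.42°.

δ = +68.42°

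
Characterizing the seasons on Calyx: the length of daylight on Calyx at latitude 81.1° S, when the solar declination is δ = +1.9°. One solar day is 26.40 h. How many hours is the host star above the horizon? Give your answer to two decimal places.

cos H₀ = −tan φ · tan δ = −tan(-81.1°) × tan(+1.900°) = 0.2118, so H₀ = 1.3573 rad = 77.77°.
Daylight = 2H₀/(2π) × 26.40 h = (1.3573/π) × 26.40 = 11.41 h.

11.41 h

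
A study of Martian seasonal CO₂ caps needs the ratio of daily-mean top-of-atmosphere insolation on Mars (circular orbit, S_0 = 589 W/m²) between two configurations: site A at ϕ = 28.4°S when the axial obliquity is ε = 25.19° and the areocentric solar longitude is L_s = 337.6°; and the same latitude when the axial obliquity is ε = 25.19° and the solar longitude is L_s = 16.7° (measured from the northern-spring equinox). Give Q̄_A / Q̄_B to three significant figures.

Q̄_A / Q̄_B ≈ 1.27

— Configuration A (ϕ=-28.4°):
sin δ = sin 25.19° × sin 337.6° = -0.16219, so δ = -9.334°.
cos h₀ = −tan(-28.4°) tan(-9.334°) = -0.0889, h₀ = 1.6598 rad.
Bracket: h₀ sin ϕ sin δ + cos ϕ cos δ sin h₀ = 1.6598×-0.47562×-0.16219 + 0.87965×0.98676×0.99604 = 0.128038 + 0.864566 = 0.992604.
Q̄ = (S_0/π) × [bracket] = (589/π) × 0.992604 = 186.10 W/m².
— Configuration B (ϕ=-28.4°):
Solar declination: sin δ = sin ε · sin L_s = sin 25.19° × sin 16.7° = 0.12231, so δ = +7.025°.
cos h₀ = −tan(-28.4°) tan(+7.025°) = 0.0666, h₀ = 1.5041 rad.
Bracket: h₀ sin ϕ sin δ + cos ϕ cos δ sin h₀ = 1.5041×-0.47562×0.12231 + 0.87965×0.99249×0.99778 = -0.087498 + 0.871106 = 0.783608.
Q̄ = (S_0/π) × [bracket] = (589/π) × 0.783608 = 146.91 W/m².
Ratio Q̄_A / Q̄_B = 186.10 / 146.91 = 1.267.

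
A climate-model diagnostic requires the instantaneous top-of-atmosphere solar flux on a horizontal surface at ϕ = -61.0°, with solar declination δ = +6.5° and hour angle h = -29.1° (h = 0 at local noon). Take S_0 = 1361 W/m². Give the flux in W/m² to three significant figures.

cos θ_z = sin ϕ sin δ + cos ϕ cos δ cos h = -0.099010 + 0.420890 = 0.321880.
Flux = S_0 · cos θ_z = 1361 × 0.321880 = 438.1 W/m².

438 W/m²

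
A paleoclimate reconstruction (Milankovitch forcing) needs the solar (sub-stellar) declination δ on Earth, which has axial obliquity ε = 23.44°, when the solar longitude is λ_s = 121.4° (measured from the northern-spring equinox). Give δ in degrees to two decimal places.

δ = +19.85°

sin δ = sin ε · sin λ_s = sin 23.44° × sin 121.4° = 0.339533.
δ = arcsin(0.339533) = +19.85°.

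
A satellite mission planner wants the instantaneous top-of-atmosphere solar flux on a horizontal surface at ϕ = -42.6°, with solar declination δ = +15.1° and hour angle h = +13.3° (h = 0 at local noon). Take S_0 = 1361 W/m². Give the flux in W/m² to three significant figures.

701 W/m²

cos θ_z = sin ϕ sin δ + cos ϕ cos δ cos h = -0.176329 + 0.691620 = 0.515291.
Flux = S_0 · cos θ_z = 1361 × 0.515291 = 701.3 W/m².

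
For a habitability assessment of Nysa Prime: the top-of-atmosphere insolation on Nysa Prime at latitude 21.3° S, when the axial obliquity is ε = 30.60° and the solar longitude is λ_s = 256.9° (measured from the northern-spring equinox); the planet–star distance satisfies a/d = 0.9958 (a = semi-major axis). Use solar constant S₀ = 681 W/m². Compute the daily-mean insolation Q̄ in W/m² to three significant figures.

Q̄ ≈ 239 W/m²

Solar declination: sin δ = sin ε · sin λ_s = sin 30.60° × sin 256.9° = -0.49579, so δ = -29.722°.
cos H₀ = −tan(-21.3°) tan(-29.722°) = -0.2226, H₀ = 1.7953 rad.
Bracket: H₀ sin φ sin δ + cos φ cos δ sin H₀ = 1.7953×-0.36325×-0.49579 + 0.93169×0.86844×0.97491 = 0.323326 + 0.788816 = 1.112142.
Inverse-square distance factor (a/d)² = 0.9958² = 0.991618.
Q̄ = (S₀/π) × 0.991618 × [bracket] = (681/π) × 0.991618 × 1.112142 = 239.1 W/m².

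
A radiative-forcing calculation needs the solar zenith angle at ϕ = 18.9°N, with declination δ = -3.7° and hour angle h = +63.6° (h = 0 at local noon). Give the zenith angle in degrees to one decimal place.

cos θ_z = sin ϕ sin δ + cos ϕ cos δ cos h = -0.020903 + 0.419786 = 0.398883.
θ_z = arccos(0.398883) = 66.5°.

θ_z = 66.5°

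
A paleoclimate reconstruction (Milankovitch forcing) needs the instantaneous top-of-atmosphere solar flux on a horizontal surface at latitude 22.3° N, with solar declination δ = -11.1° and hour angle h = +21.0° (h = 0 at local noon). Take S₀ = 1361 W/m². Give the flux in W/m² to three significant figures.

1.05e+03 W/m²

cos θ_z = sin φ sin δ + cos φ cos δ cos h = -0.073054 + 0.847599 = 0.774545.
Flux = S₀ · cos θ_z = 1361 × 0.774545 = 1054 W/m².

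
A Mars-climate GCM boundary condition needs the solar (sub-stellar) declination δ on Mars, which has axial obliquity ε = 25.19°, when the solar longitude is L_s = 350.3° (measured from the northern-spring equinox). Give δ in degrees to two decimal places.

δ = -4.11°

sin δ = sin ε · sin L_s = sin 25.19° × sin 350.3° = -0.071713.
δ = arcsin(-0.071713) = -4.11°.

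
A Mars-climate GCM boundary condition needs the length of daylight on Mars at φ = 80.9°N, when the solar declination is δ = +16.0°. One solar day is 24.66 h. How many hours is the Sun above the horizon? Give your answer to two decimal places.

24.66 h

Sunrise equation: cos H₀ = −tan φ · tan δ = -1.7902 ≤ −1, so the Sun never sets (polar day) and H₀ = π.
Daylight = 2H₀/(2π) × 24.66 h = (3.1416/π) × 24.66 = 24.66 h.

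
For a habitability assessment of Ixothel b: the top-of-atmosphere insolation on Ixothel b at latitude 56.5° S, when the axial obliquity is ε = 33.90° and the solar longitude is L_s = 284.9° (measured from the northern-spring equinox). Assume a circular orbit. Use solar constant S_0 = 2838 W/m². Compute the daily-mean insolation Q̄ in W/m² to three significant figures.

Q̄ ≈ 1.28e+03 W/m²

Solar declination: sin δ = sin ε · sin L_s = sin 33.90° × sin 284.9° = -0.53899, so δ = -32.615°.
cos h₀ = −tan(-56.5°) tan(-32.615°) = -0.9668, h₀ = 2.8831 rad.
Bracket: h₀ sin ϕ sin δ + cos ϕ cos δ sin h₀ = 2.8831×-0.83389×-0.53899 + 0.55194×0.84231×0.25562 = 1.295833 + 0.118839 = 1.414672.
Q̄ = (S_0/π) × [bracket] = (2838/π) × 1.414672 = 1278 W/m².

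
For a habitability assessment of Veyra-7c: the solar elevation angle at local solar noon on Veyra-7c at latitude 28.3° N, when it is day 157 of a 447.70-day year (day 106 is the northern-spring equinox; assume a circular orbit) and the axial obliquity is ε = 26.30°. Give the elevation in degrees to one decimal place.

78.6°

Solar longitude: L_s = 360° × (157 − 106)/447.70 = 41.010°.
sin δ = sin 26.30° × sin 41.010° = 0.29074, so δ = +16.902°.
At local noon the hour angle is zero, so the zenith angle equals |ϕ − δ| = |+28.3° − (+16.902°)| = 11.398°.
Elevation = 90° − 11.398° = 78.6°.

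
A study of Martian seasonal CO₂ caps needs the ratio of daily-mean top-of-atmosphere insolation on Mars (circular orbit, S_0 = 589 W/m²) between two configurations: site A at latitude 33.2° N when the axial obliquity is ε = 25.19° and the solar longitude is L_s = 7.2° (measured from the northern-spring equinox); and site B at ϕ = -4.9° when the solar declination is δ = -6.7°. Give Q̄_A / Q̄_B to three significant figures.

Q̄_A / Q̄_B ≈ 0.877

— Configuration A (ϕ=+33.2°):
Solar declination: sin δ = sin ε · sin L_s = sin 25.19° × sin 7.2° = 0.05334, so δ = +3.058°.
cos h₀ = −tan(+33.2°) tan(+3.058°) = -0.0350, h₀ = 1.6058 rad.
Bracket: h₀ sin ϕ sin δ + cos ϕ cos δ sin h₀ = 1.6058×0.54756×0.05334 + 0.83676×0.99858×0.99939 = 0.046900 + 0.835062 = 0.881962.
Q̄ = (S_0/π) × [bracket] = (589/π) × 0.881962 = 165.35 W/m².
— Configuration B (ϕ=-4.9°):
cos h₀ = −tan(-4.9°) tan(-6.700°) = -0.0101, h₀ = 1.5809 rad.
Bracket: h₀ sin ϕ sin δ + cos ϕ cos δ sin h₀ = 1.5809×-0.08542×-0.11667 + 0.99635×0.99317×0.99995 = 0.015755 + 0.989495 = 1.005250.
Q̄ = (S_0/π) × [bracket] = (589/π) × 1.005250 = 188.47 W/m².
Ratio Q̄_A / Q̄_B = 165.35 / 188.47 = 0.8773.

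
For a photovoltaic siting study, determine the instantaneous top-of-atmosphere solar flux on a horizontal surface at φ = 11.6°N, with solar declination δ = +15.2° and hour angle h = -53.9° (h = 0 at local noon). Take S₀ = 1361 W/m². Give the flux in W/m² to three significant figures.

830 W/m²

cos θ_z = sin φ sin δ + cos φ cos δ cos h = 0.052720 + 0.556971 = 0.609691.
Flux = S₀ · cos θ_z = 1361 × 0.609691 = 829.8 W/m².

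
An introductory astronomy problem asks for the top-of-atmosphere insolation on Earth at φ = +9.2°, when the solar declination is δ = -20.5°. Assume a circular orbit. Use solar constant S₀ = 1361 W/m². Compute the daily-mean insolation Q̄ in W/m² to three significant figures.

cos H₀ = −tan(+9.2°) tan(-20.500°) = 0.0606, H₀ = 1.5102 rad.
Bracket: H₀ sin φ sin δ + cos φ cos δ sin H₀ = 1.5102×0.15988×-0.35021 + 0.98714×0.93667×0.99816 = -0.084558 + 0.922923 = 0.838365.
Q̄ = (S₀/π) × [bracket] = (1361/π) × 0.838365 = 363.2 W/m².

Q̄ ≈ 363 W/m²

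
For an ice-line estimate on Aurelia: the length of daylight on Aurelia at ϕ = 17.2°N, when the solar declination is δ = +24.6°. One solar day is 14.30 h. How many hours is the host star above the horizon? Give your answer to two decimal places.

cos h₀ = −tan ϕ · tan δ = −tan(+17.2°) × tan(+24.600°) = -0.1417, so h₀ = 1.7130 rad = 98.15°.
Daylight = 2h₀/(2π) × 14.30 h = (1.7130/π) × 14.30 = 7.80 h.

7.80 h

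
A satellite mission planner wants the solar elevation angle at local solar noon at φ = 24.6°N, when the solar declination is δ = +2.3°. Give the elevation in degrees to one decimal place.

67.7°

At local noon the hour angle is zero, so the zenith angle equals |φ − δ| = |+24.6° − (+2.300°)| = 22.300°.
Elevation = 90° − 22.300° = 67.7°.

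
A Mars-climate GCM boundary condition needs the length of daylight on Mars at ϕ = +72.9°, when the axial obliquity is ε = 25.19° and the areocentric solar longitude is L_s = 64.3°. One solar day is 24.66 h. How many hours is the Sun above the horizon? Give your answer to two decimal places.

24.66 h

sin δ = sin 25.19° × sin 64.3° = 0.38352, so δ = +22.552°.
Sunrise equation: cos h₀ = −tan ϕ · tan δ = -1.3499 ≤ −1, so the Sun never sets (polar day) and h₀ = π.
Daylight = 2h₀/(2π) × 24.66 h = (3.1416/π) × 24.66 = 24.66 h.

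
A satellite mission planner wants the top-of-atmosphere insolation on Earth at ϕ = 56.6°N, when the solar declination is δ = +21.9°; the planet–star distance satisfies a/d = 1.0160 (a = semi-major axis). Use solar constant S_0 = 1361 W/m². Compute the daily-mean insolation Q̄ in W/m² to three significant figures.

Q̄ ≈ 491 W/m²

cos h₀ = −tan(+56.6°) tan(+21.900°) = -0.6097, h₀ = 2.2264 rad.
Bracket: h₀ sin ϕ sin δ + cos ϕ cos δ sin h₀ = 2.2264×0.83485×0.37299 + 0.55048×0.92784×0.79266 = 0.693280 + 0.404857 = 1.098137.
Inverse-square distance factor (a/d)² = 1.0160² = 1.032256.
Q̄ = (S_0/π) × 1.032256 × [bracket] = (1361/π) × 1.032256 × 1.098137 = 491.1 W/m².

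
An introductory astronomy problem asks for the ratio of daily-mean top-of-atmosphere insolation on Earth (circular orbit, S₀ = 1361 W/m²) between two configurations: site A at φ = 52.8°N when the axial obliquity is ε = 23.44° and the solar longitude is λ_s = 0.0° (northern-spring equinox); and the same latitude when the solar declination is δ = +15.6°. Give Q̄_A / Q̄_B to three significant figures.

Q̄_A / Q̄_B ≈ 0.631

— Configuration A (φ=+52.8°):
Solar declination: sin δ = sin ε · sin λ_s = sin 23.44° × sin 0.0° = 0.00000, so δ = +0.000°.
cos H₀ = −tan(+52.8°) tan(+0.000°) = -0.0000, H₀ = 1.5708 rad.
Bracket: H₀ sin φ sin δ + cos φ cos δ sin H₀ = 1.5708×0.79653×0.00000 + 0.60460×1.00000×1.00000 = 0.000000 + 0.604600 = 0.604600.
Q̄ = (S₀/π) × [bracket] = (1361/π) × 0.604600 = 261.92 W/m².
— Configuration B (φ=+52.8°):
cos H₀ = −tan(+52.8°) tan(+15.600°) = -0.3678, H₀ = 1.9475 rad.
Bracket: H₀ sin φ sin δ + cos φ cos δ sin H₀ = 1.9475×0.79653×0.26892 + 0.60460×0.96316×0.92989 = 0.417160 + 0.541500 = 0.958660.
Q̄ = (S₀/π) × [bracket] = (1361/π) × 0.958660 = 415.31 W/m².
Ratio Q̄_A / Q̄_B = 261.92 / 415.31 = 0.6307.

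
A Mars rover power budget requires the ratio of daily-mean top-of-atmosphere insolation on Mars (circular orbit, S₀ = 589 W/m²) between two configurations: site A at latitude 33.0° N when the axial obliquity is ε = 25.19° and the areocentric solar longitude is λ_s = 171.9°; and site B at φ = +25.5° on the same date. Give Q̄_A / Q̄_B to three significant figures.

— Configuration A (φ=+33.0°):
sin δ = sin 25.19° × sin 171.9° = 0.05997, so δ = +3.438°.
cos H₀ = −tan(+33.0°) tan(+3.438°) = -0.0390, H₀ = 1.6098 rad.
Bracket: H₀ sin φ sin δ + cos φ cos δ sin H₀ = 1.6098×0.54464×0.05997 + 0.83867×0.99820×0.99924 = 0.052579 + 0.836524 = 0.889103.
Q̄ = (S₀/π) × [bracket] = (589/π) × 0.889103 = 166.69 W/m².
— Configuration B (φ=+25.5°):
cos H₀ = −tan(+25.5°) tan(+3.438°) = -0.0287, H₀ = 1.5995 rad.
Bracket: H₀ sin φ sin δ + cos φ cos δ sin H₀ = 1.5995×0.43051×0.05997 + 0.90259×0.99820×0.99959 = 0.041295 + 0.900596 = 0.941891.
Q̄ = (S₀/π) × [bracket] = (589/π) × 0.941891 = 176.59 W/m².
Ratio Q̄_A / Q̄_B = 166.69 / 176.59 = 0.9439.

Q̄_A / Q̄_B ≈ 0.944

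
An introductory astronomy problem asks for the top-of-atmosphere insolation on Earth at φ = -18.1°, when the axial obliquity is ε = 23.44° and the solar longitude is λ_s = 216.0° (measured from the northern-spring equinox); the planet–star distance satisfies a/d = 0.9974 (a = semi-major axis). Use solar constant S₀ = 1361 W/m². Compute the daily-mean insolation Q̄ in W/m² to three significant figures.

Q̄ ≈ 449 W/m²

Solar declination: sin δ = sin ε · sin λ_s = sin 23.44° × sin 216.0° = -0.23381, so δ = -13.522°.
cos H₀ = −tan(-18.1°) tan(-13.522°) = -0.0786, H₀ = 1.6495 rad.
Bracket: H₀ sin φ sin δ + cos φ cos δ sin H₀ = 1.6495×-0.31068×-0.23381 + 0.95052×0.97228×0.99691 = 0.119820 + 0.921316 = 1.041136.
Inverse-square distance factor (a/d)² = 0.9974² = 0.994807.
Q̄ = (S₀/π) × 0.994807 × [bracket] = (1361/π) × 0.994807 × 1.041136 = 448.7 W/m².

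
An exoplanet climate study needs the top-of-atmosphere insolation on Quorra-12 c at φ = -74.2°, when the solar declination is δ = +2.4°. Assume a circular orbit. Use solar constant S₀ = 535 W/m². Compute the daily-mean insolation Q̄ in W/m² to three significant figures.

cos H₀ = −tan(-74.2°) tan(+2.400°) = 0.1481, H₀ = 1.4221 rad.
Bracket: H₀ sin φ sin δ + cos φ cos δ sin H₀ = 1.4221×-0.96222×0.04188 + 0.27228×0.99912×0.98897 = -0.057307 + 0.269040 = 0.211733.
Q̄ = (S₀/π) × [bracket] = (535/π) × 0.211733 = 36.06 W/m².

Q̄ ≈ 36.1 W/m²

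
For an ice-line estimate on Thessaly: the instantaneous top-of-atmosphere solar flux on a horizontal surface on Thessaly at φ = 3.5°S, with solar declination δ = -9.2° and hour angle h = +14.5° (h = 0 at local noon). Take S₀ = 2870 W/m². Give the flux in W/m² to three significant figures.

cos θ_z = sin φ sin δ + cos φ cos δ cos h = 0.009761 + 0.953911 = 0.963672.
Flux = S₀ · cos θ_z = 2870 × 0.963672 = 2766 W/m².

2.77e+03 W/m²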